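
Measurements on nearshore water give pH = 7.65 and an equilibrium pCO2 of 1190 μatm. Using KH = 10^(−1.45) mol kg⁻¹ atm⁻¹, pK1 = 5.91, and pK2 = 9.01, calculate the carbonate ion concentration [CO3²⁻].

[CO3²⁻] = 0.101 mmol/kg

[CO2*] = KH · pCO2 = 10^(−1.45) × 1190×10^-6 = 4.222×10^-5 mol/kg
α₀ = 1/(1 + K1/[H⁺] + K1K2/[H⁺]²) = 1/(1 + 10^+1.74 + 10^+0.38) = 0.01714
DIC = [CO2*]/α₀ = 4.222×10^-5 / 0.01714 = 2.464 mmol/kg
[CO3²⁻] = α₂·DIC; α₂ = 0.04111, so [CO3²⁻] = 0.04111 × 2.464 = 0.101 mmol/kg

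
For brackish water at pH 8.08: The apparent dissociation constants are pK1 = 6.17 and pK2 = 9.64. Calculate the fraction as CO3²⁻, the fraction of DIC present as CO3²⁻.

α₂ = 0.0265

α₂ = 1 / (1 + [H⁺]/K2 + [H⁺]²/(K1K2)) = 1 / (1 + 10^+1.56 + 10^-0.35)
   = 1 / (1 + 36.308 + 0.44668) = 1/37.754 = 0.02649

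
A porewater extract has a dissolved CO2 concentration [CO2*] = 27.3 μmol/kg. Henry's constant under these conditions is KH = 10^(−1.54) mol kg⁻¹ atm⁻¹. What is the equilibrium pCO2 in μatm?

KH = 10^(−1.54) = 2.884×10^-2 mol kg⁻¹ atm⁻¹
pCO2 = [CO2*]/KH = 27.3×10^-6 / 2.884×10^-2 = 9.47×10^-4 atm = 947 μatm

pCO2 = 947 μatm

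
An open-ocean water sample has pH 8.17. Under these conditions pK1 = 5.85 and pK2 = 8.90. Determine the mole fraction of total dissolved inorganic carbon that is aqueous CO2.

α₀ = 1 / (1 + K1/[H⁺] + K1K2/[H⁺]²) = 1 / (1 + 10^+2.32 + 10^+1.59)
   = 1 / (1 + 208.93 + 38.905) = 1/248.83 = 0.004019

α₀ = 0.00402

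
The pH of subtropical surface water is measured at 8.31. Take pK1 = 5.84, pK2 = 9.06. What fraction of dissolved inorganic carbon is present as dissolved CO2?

α₀ = 1 / (1 + K1/[H⁺] + K1K2/[H⁺]²) = 1 / (1 + 10^+2.47 + 10^+1.72)
   = 1 / (1 + 295.12 + 52.481) = 1/348.60 = 0.002869

α₀ = 0.00287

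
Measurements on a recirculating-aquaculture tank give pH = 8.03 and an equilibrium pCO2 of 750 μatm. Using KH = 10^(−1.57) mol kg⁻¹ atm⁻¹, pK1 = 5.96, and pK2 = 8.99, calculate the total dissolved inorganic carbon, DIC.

DIC = 2.65 mmol/kg

[CO2*] = KH · pCO2 = 10^(−1.57) × 750×10^-6 = 2.019×10^-5 mol/kg
α₀ = 1/(1 + K1/[H⁺] + K1K2/[H⁺]²) = 1/(1 + 10^+2.07 + 10^+1.11) = 0.007612
DIC = [CO2*]/α₀ = 2.019×10^-5 / 0.007612 = 2.65 mmol/kg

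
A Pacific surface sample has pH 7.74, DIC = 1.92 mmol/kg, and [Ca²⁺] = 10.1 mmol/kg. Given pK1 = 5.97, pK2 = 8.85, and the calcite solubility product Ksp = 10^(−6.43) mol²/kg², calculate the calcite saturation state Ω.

α₂ = 1 / (1 + [H⁺]/K2 + [H⁺]²/(K1K2)) = 1 / (1 + 10^+1.11 + 10^-0.66)
   = 1 / (1 + 12.882 + 0.21878) = 1/14.101 = 0.07092
[CO3²⁻] = α₂ × DIC = 0.07092 × 1.92 = 0.1362 mmol/kg
Ksp = 10^(−6.43) = 3.715×10^-7
Ω = [Ca²⁺][CO3²⁻]/Ksp = (10.1×10^-3)(1.362×10^-4) / 3.715×10^-7 = 3.70

Ω = 3.70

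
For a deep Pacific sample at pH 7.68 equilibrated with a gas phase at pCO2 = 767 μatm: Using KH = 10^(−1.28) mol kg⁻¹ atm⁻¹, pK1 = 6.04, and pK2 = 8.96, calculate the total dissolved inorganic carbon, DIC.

DIC = 1.89 mmol/kg

[CO2*] = KH · pCO2 = 10^(−1.28) × 767×10^-6 = 4.025×10^-5 mol/kg
α₀ = 1/(1 + K1/[H⁺] + K1K2/[H⁺]²) = 1/(1 + 10^+1.64 + 10^+0.36) = 0.02130
DIC = [CO2*]/α₀ = 4.025×10^-5 / 0.02130 = 1.89 mmol/kg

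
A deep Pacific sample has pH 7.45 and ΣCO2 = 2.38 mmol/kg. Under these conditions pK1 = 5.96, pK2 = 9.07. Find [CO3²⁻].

α₂ = 1 / (1 + [H⁺]/K2 + [H⁺]²/(K1K2)) = 1 / (1 + 10^+1.62 + 10^+0.13)
   = 1 / (1 + 41.687 + 1.3490) = 1/44.036 = 0.02271
[CO3²⁻] = α₂ × DIC = 0.02271 × 2.38 = 0.0540 mmol/kg

[CO3²⁻] = 0.0540 mmol/kg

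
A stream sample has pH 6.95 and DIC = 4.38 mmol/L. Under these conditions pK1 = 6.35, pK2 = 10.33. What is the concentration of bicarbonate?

α₁ = 1 / (1 + [H⁺]/K1 + K2/[H⁺]) = 1 / (1 + 10^-0.60 + 10^-3.38)
   = 1 / (1 + 0.25119 + 0.00041687) = 1/1.2516 = 0.7990
[HCO3⁻] = α₁ × DIC = 0.7990 × 4.38 = 3.50 mmol/L

[HCO3⁻] = 3.50 mmol/L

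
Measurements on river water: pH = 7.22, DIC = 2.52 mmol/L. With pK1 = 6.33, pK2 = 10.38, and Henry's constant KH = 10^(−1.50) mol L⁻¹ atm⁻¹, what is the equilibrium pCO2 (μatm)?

pCO2 = 9090 μatm

α₀ = 1 / (1 + K1/[H⁺] + K1K2/[H⁺]²) = 1 / (1 + 10^+0.89 + 10^-2.27)
   = 1 / (1 + 7.7625 + 0.0053703) = 1/8.7678 = 0.1141
[CO2*] = α₀ × DIC = 0.1141 × 2.52 = 0.2874 mmol/L
pCO2 = [CO2*]/KH = 2.874×10^-4 / 3.162×10^-2 = 9090 μatm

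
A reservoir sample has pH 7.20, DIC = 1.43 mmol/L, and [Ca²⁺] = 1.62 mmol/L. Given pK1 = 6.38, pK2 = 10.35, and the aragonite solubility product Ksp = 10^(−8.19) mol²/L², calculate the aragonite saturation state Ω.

Ω = 0.220

α₂ = 1 / (1 + [H⁺]/K2 + [H⁺]²/(K1K2)) = 1 / (1 + 10^+3.15 + 10^+2.33)
   = 1 / (1 + 1412.5 + 213.80) = 1/1627.3 = 0.0006145
[CO3²⁻] = α₂ × DIC = 0.0006145 × 1.43 = 0.0008787 mmol/L = 0.8787 μmol/L
Ksp = 10^(−8.19) = 6.457×10^-9
Ω = [Ca²⁺][CO3²⁻]/Ksp = (1.62×10^-3)(8.787×10^-7) / 6.457×10^-9 = 0.220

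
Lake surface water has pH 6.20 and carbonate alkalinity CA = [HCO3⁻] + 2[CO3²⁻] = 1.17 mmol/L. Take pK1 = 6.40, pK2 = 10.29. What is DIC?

CA = [HCO3⁻] + 2[CO3²⁻] = (α₁ + 2α₂)·DIC
At pH 6.20: [H⁺]/K1 = 10^0.20 = 1.5849, K2/[H⁺] = 10^-4.09 = 8.1283×10^-5
α₁ = 1/(1 + 1.5849 + 8.1283×10^-5) = 1/2.5850 = 0.3869; α₂ = α₁·K2/[H⁺] = 3.144×10^-5
α₁ + 2α₂ = 0.3869
DIC = CA / (α₁ + 2α₂) = 1.17 / 0.3869 = 3.02 mmol/L

DIC = 3.02 mmol/L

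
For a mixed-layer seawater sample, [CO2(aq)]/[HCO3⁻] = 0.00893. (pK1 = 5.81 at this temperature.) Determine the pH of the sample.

pH = 7.86

From K1 = [H⁺][HCO3⁻]/[CO2(aq)]:  pH = pK1 − log₁₀([CO2(aq)]/[HCO3⁻])
log₁₀(0.00893) = -2.049
pH = 5.81 − (-2.049) = 7.86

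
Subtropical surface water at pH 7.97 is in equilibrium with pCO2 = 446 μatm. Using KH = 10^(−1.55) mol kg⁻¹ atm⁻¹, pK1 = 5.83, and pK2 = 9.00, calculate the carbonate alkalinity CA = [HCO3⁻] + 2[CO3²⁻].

CA = 2.06 mmol/kg

[CO2*] = KH · pCO2 = 10^(−1.55) × 446×10^-6 = 1.257×10^-5 mol/kg
α₀ = 1/(1 + K1/[H⁺] + K1K2/[H⁺]²) = 1/(1 + 10^+2.14 + 10^+1.11) = 0.006582
DIC = [CO2*]/α₀ = 1.257×10^-5 / 0.006582 = 1.910 mmol/kg
CA = (α₁ + 2α₂)·DIC = (0.9086 + 2×0.08480) × 1.910 = 2.06 mmol/kg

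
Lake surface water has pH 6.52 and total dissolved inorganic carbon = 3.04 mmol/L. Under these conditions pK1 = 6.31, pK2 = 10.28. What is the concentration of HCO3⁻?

α₁ = 1 / (1 + [H⁺]/K1 + K2/[H⁺]) = 1 / (1 + 10^-0.21 + 10^-3.76)
   = 1 / (1 + 0.61660 + 0.00017378) = 1/1.6168 = 0.6185
[HCO3⁻] = α₁ × DIC = 0.6185 × 3.04 = 1.88 mmol/L

[HCO3⁻] = 1.88 mmol/L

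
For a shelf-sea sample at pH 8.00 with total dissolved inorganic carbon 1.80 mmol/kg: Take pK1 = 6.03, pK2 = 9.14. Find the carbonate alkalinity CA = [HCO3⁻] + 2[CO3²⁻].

CA = 1.90 mmol/kg

CA = [HCO3⁻] + 2[CO3²⁻] = (α₁ + 2α₂)·DIC
At pH 8.00: [H⁺]/K1 = 10^-1.97 = 0.010715, K2/[H⁺] = 10^-1.14 = 0.072444
α₁ = 1/(1 + 0.010715 + 0.072444) = 1/1.0832 = 0.9232; α₂ = α₁·K2/[H⁺] = 0.06688
α₁ + 2α₂ = 1.0570
CA = 1.0570 × 1.80 = 1.90 mmol/kg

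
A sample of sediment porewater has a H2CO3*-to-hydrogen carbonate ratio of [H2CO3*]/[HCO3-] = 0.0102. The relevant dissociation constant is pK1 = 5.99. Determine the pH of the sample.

From K1 = [H⁺][HCO3-]/[H2CO3*]:  pH = pK1 − log₁₀([H2CO3*]/[HCO3-])
log₁₀(0.0102) = -1.991
pH = 5.99 − (-1.991) = 7.98

pH = 7.98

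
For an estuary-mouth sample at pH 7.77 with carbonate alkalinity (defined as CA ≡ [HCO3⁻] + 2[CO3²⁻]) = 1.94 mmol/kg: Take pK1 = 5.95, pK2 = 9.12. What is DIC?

DIC = 1.89 mmol/kg

CA = [HCO3⁻] + 2[CO3²⁻] = (α₁ + 2α₂)·DIC
At pH 7.77: [H⁺]/K1 = 10^-1.82 = 0.015136, K2/[H⁺] = 10^-1.35 = 0.044668
α₁ = 1/(1 + 0.015136 + 0.044668) = 1/1.0598 = 0.9436; α₂ = α₁·K2/[H⁺] = 0.04215
α₁ + 2α₂ = 1.0279
DIC = CA / (α₁ + 2α₂) = 1.94 / 1.0279 = 1.89 mmol/kg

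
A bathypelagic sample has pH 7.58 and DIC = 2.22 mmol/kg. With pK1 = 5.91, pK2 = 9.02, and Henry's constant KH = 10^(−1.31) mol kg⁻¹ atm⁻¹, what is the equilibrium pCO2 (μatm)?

pCO2 = 916 μatm

α₀ = 1 / (1 + K1/[H⁺] + K1K2/[H⁺]²) = 1 / (1 + 10^+1.67 + 10^+0.23)
   = 1 / (1 + 46.774 + 1.6982) = 1/49.472 = 0.02021
[CO2*] = α₀ × DIC = 0.02021 × 2.22 = 0.04487 mmol/kg
pCO2 = [CO2*]/KH = 4.487×10^-5 / 4.898×10^-2 = 916 μatm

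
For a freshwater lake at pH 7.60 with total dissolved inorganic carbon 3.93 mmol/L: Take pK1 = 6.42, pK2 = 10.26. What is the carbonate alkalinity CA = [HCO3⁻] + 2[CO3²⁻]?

CA = 3.69 mmol/L

CA = [HCO3⁻] + 2[CO3²⁻] = (α₁ + 2α₂)·DIC
At pH 7.60: [H⁺]/K1 = 10^-1.18 = 0.066069, K2/[H⁺] = 10^-2.66 = 0.0021878
α₁ = 1/(1 + 0.066069 + 0.0021878) = 1/1.0683 = 0.9361; α₂ = α₁·K2/[H⁺] = 0.002048
α₁ + 2α₂ = 0.9402
CA = 0.9402 × 3.93 = 3.69 mmol/L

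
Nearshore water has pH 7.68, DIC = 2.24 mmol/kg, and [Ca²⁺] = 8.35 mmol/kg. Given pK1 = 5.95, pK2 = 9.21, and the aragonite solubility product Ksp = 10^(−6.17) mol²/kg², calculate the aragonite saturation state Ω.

Ω = 0.779

α₂ = 1 / (1 + [H⁺]/K2 + [H⁺]²/(K1K2)) = 1 / (1 + 10^+1.53 + 10^-0.20)
   = 1 / (1 + 33.884 + 0.63096) = 1/35.515 = 0.02816
[CO3²⁻] = α₂ × DIC = 0.02816 × 2.24 = 0.06307 mmol/kg
Ksp = 10^(−6.17) = 6.761×10^-7
Ω = [Ca²⁺][CO3²⁻]/Ksp = (8.35×10^-3)(6.307×10^-5) / 6.761×10^-7 = 0.779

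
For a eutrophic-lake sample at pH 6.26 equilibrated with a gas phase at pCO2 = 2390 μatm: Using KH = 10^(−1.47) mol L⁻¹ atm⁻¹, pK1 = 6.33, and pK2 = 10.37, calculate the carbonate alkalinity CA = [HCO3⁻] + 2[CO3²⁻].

[CO2*] = KH · pCO2 = 10^(−1.47) × 2390×10^-6 = 8.098×10^-5 mol/L
α₀ = 1/(1 + K1/[H⁺] + K1K2/[H⁺]²) = 1/(1 + 10^-0.07 + 10^-4.18) = 0.5402
DIC = [CO2*]/α₀ = 8.098×10^-5 / 0.5402 = 0.1499 mmol/L
CA = (α₁ + 2α₂)·DIC = (0.4598 + 2×3.569×10^-5) × 0.1499 = 0.0689 mmol/L

CA = 0.0689 mmol/L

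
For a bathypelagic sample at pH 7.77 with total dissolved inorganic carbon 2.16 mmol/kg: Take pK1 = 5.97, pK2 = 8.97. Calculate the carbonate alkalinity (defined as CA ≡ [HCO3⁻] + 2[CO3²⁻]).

CA = [HCO3⁻] + 2[CO3²⁻] = (α₁ + 2α₂)·DIC
At pH 7.77: [H⁺]/K1 = 10^-1.80 = 0.015849, K2/[H⁺] = 10^-1.20 = 0.063096
α₁ = 1/(1 + 0.015849 + 0.063096) = 1/1.0789 = 0.9268; α₂ = α₁·K2/[H⁺] = 0.05848
α₁ + 2α₂ = 1.0438
CA = 1.0438 × 2.16 = 2.25 mmol/kg

CA = 2.25 mmol/kg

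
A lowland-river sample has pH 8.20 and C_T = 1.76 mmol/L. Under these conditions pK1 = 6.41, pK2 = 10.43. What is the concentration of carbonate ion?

α₂ = 1 / (1 + [H⁺]/K2 + [H⁺]²/(K1K2)) = 1 / (1 + 10^+2.23 + 10^+0.44)
   = 1 / (1 + 169.82 + 2.7542) = 1/173.58 = 0.005761
[CO3²⁻] = α₂ × DIC = 0.005761 × 1.76 = 0.0101 mmol/L = 10.1 μmol/L

[CO3²⁻] = 10.1 μmol/L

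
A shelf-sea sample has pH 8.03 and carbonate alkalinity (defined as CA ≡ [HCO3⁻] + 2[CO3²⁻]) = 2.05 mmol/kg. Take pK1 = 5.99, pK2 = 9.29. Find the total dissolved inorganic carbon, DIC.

CA = [HCO3⁻] + 2[CO3²⁻] = (α₁ + 2α₂)·DIC
At pH 8.03: [H⁺]/K1 = 10^-2.04 = 0.0091201, K2/[H⁺] = 10^-1.26 = 0.054954
α₁ = 1/(1 + 0.0091201 + 0.054954) = 1/1.0641 = 0.9398; α₂ = α₁·K2/[H⁺] = 0.05164
α₁ + 2α₂ = 1.0431
DIC = CA / (α₁ + 2α₂) = 2.05 / 1.0431 = 1.97 mmol/kg

DIC = 1.97 mmol/kg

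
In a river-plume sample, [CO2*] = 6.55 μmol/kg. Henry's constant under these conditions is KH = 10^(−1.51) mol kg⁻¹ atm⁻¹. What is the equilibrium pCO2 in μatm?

KH = 10^(−1.51) = 3.090×10^-2 mol kg⁻¹ atm⁻¹
pCO2 = [CO2*]/KH = 6.55×10^-6 / 3.090×10^-2 = 2.12×10^-4 atm = 212 μatm

pCO2 = 212 μatm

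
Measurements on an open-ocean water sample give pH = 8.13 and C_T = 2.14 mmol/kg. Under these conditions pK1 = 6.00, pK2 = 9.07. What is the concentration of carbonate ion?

[CO3²⁻] = 0.219 mmol/kg

α₂ = 1 / (1 + [H⁺]/K2 + [H⁺]²/(K1K2)) = 1 / (1 + 10^+0.94 + 10^-1.19)
   = 1 / (1 + 8.7096 + 0.064565) = 1/9.7742 = 0.1023
[CO3²⁻] = α₂ × DIC = 0.1023 × 2.14 = 0.219 mmol/kg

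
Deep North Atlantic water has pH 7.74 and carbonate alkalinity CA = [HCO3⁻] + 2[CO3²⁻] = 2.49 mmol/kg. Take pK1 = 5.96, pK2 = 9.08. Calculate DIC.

CA = [HCO3⁻] + 2[CO3²⁻] = (α₁ + 2α₂)·DIC
At pH 7.74: [H⁺]/K1 = 10^-1.78 = 0.016596, K2/[H⁺] = 10^-1.34 = 0.045709
α₁ = 1/(1 + 0.016596 + 0.045709) = 1/1.0623 = 0.9413; α₂ = α₁·K2/[H⁺] = 0.04303
α₁ + 2α₂ = 1.0274
DIC = CA / (α₁ + 2α₂) = 2.49 / 1.0274 = 2.42 mmol/kg

DIC = 2.42 mmol/kg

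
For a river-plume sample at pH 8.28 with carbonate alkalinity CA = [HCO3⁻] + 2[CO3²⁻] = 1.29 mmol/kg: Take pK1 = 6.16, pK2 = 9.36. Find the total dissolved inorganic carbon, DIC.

CA = [HCO3⁻] + 2[CO3²⁻] = (α₁ + 2α₂)·DIC
At pH 8.28: [H⁺]/K1 = 10^-2.12 = 0.0075858, K2/[H⁺] = 10^-1.08 = 0.083176
α₁ = 1/(1 + 0.0075858 + 0.083176) = 1/1.0908 = 0.9168; α₂ = α₁·K2/[H⁺] = 0.07626
α₁ + 2α₂ = 1.0693
DIC = CA / (α₁ + 2α₂) = 1.29 / 1.0693 = 1.21 mmol/kg

DIC = 1.21 mmol/kg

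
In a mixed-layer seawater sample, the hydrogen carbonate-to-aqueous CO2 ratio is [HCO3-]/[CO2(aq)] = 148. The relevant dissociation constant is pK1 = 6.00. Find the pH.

pH = 8.17

From K1 = [H⁺][HCO3-]/[CO2(aq)]:  pH = pK1 + log₁₀([HCO3-]/[CO2(aq)])
log₁₀(148) = +2.170
pH = 6.00 + (+2.170) = 8.17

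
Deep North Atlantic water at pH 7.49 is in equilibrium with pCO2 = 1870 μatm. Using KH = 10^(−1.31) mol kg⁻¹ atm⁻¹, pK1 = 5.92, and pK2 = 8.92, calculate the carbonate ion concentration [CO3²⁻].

[CO3²⁻] = 0.126 mmol/kg

[CO2*] = KH · pCO2 = 10^(−1.31) × 1870×10^-6 = 9.159×10^-5 mol/kg
α₀ = 1/(1 + K1/[H⁺] + K1K2/[H⁺]²) = 1/(1 + 10^+1.57 + 10^+0.14) = 0.02529
DIC = [CO2*]/α₀ = 9.159×10^-5 / 0.02529 = 3.621 mmol/kg
[CO3²⁻] = α₂·DIC; α₂ = 0.03492, so [CO3²⁻] = 0.03492 × 3.621 = 0.126 mmol/kg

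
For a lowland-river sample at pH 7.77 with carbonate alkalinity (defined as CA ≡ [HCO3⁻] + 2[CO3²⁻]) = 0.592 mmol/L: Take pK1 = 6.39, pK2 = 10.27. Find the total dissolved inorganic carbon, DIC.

CA = [HCO3⁻] + 2[CO3²⁻] = (α₁ + 2α₂)·DIC
At pH 7.77: [H⁺]/K1 = 10^-1.38 = 0.041687, K2/[H⁺] = 10^-2.50 = 0.0031623
α₁ = 1/(1 + 0.041687 + 0.0031623) = 1/1.0448 = 0.9571; α₂ = α₁·K2/[H⁺] = 0.003027
α₁ + 2α₂ = 0.9631
DIC = CA / (α₁ + 2α₂) = 0.592 / 0.9631 = 0.615 mmol/L

DIC = 0.615 mmol/L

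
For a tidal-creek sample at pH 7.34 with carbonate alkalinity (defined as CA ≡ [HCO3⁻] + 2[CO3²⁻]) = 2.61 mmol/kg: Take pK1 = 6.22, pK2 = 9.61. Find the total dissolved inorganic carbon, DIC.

CA = [HCO3⁻] + 2[CO3²⁻] = (α₁ + 2α₂)·DIC
At pH 7.34: [H⁺]/K1 = 10^-1.12 = 0.075858, K2/[H⁺] = 10^-2.27 = 0.0053703
α₁ = 1/(1 + 0.075858 + 0.0053703) = 1/1.0812 = 0.9249; α₂ = α₁·K2/[H⁺] = 0.004967
α₁ + 2α₂ = 0.9348
DIC = CA / (α₁ + 2α₂) = 2.61 / 0.9348 = 2.79 mmol/kg

DIC = 2.79 mmol/kg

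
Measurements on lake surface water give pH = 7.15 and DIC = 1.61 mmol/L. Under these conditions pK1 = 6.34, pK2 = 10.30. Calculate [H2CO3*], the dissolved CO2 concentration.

α₀ = 1 / (1 + K1/[H⁺] + K1K2/[H⁺]²) = 1 / (1 + 10^+0.81 + 10^-2.34)
   = 1 / (1 + 6.4565 + 0.0045709) = 1/7.4611 = 0.1340
[CO2*] = α₀ × DIC = 0.1340 × 1.61 = 0.216 mmol/L

[CO2*] = 0.216 mmol/L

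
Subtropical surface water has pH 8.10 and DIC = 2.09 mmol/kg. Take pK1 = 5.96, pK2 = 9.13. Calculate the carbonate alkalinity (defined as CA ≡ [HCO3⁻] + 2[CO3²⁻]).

CA = 2.25 mmol/kg

CA = [HCO3⁻] + 2[CO3²⁻] = (α₁ + 2α₂)·DIC
At pH 8.10: [H⁺]/K1 = 10^-2.14 = 0.0072444, K2/[H⁺] = 10^-1.03 = 0.093325
α₁ = 1/(1 + 0.0072444 + 0.093325) = 1/1.1006 = 0.9086; α₂ = α₁·K2/[H⁺] = 0.08480
α₁ + 2α₂ = 1.0782
CA = 1.0782 × 2.09 = 2.25 mmol/kg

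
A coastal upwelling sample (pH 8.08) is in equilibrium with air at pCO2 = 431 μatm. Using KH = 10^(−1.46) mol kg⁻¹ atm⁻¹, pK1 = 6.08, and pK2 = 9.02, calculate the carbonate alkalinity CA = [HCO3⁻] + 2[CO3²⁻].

[CO2*] = KH · pCO2 = 10^(−1.46) × 431×10^-6 = 1.494×10^-5 mol/kg
α₀ = 1/(1 + K1/[H⁺] + K1K2/[H⁺]²) = 1/(1 + 10^+2.00 + 10^+1.06) = 0.008890
DIC = [CO2*]/α₀ = 1.494×10^-5 / 0.008890 = 1.681 mmol/kg
CA = (α₁ + 2α₂)·DIC = (0.8890 + 2×0.1021) × 1.681 = 1.84 mmol/kg

CA = 1.84 mmol/kg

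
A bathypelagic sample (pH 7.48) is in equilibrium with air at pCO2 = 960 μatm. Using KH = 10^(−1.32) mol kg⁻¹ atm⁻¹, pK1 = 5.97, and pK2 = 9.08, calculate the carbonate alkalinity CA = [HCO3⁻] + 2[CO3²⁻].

[CO2*] = KH · pCO2 = 10^(−1.32) × 960×10^-6 = 4.595×10^-5 mol/kg
α₀ = 1/(1 + K1/[H⁺] + K1K2/[H⁺]²) = 1/(1 + 10^+1.51 + 10^-0.09) = 0.02926
DIC = [CO2*]/α₀ = 4.595×10^-5 / 0.02926 = 1.570 mmol/kg
CA = (α₁ + 2α₂)·DIC = (0.9470 + 2×0.02379) × 1.570 = 1.56 mmol/kg

CA = 1.56 mmol/kg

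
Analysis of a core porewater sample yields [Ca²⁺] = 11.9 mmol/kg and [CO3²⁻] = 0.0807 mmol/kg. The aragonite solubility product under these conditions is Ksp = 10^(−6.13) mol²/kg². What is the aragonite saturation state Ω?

Ω = 1.30

Ksp = 10^(−6.13) = 7.413×10^-7
Ω = [Ca²⁺][CO3²⁻]/Ksp = (11.9×10^-3)(0.0807×10^-3) / 7.413×10^-7 = 1.30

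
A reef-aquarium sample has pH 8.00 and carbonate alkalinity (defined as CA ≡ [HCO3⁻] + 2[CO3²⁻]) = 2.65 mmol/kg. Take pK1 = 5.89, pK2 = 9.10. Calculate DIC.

CA = [HCO3⁻] + 2[CO3²⁻] = (α₁ + 2α₂)·DIC
At pH 8.00: [H⁺]/K1 = 10^-2.11 = 0.0077625, K2/[H⁺] = 10^-1.10 = 0.079433
α₁ = 1/(1 + 0.0077625 + 0.079433) = 1/1.0872 = 0.9198; α₂ = α₁·K2/[H⁺] = 0.07306
α₁ + 2α₂ = 1.0659
DIC = CA / (α₁ + 2α₂) = 2.65 / 1.0659 = 2.49 mmol/kg

DIC = 2.49 mmol/kg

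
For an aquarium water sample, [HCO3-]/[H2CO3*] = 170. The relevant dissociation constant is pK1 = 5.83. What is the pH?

pH = 8.06

From K1 = [H⁺][HCO3-]/[H2CO3*]:  pH = pK1 + log₁₀([HCO3-]/[H2CO3*])
log₁₀(170) = +2.230
pH = 5.83 + (+2.230) = 8.06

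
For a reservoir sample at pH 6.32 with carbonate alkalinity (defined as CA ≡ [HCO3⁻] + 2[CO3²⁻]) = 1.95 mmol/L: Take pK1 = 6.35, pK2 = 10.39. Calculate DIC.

CA = [HCO3⁻] + 2[CO3²⁻] = (α₁ + 2α₂)·DIC
At pH 6.32: [H⁺]/K1 = 10^0.03 = 1.0715, K2/[H⁺] = 10^-4.07 = 8.5114×10^-5
α₁ = 1/(1 + 1.0715 + 8.5114×10^-5) = 1/2.0716 = 0.4827; α₂ = α₁·K2/[H⁺] = 4.109×10^-5
α₁ + 2α₂ = 0.4828
DIC = CA / (α₁ + 2α₂) = 1.95 / 0.4828 = 4.04 mmol/L

DIC = 4.04 mmol/L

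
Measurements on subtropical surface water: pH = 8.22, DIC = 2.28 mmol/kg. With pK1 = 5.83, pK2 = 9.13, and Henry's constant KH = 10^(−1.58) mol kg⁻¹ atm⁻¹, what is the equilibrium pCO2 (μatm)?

pCO2 = 313 μatm

α₀ = 1 / (1 + K1/[H⁺] + K1K2/[H⁺]²) = 1 / (1 + 10^+2.39 + 10^+1.48)
   = 1 / (1 + 245.47 + 30.200) = 1/276.67 = 0.003614
[CO2*] = α₀ × DIC = 0.003614 × 2.28 = 0.008241 mmol/kg = 8.241 μmol/kg
pCO2 = [CO2*]/KH = 8.241×10^-6 / 2.630×10^-2 = 313 μatm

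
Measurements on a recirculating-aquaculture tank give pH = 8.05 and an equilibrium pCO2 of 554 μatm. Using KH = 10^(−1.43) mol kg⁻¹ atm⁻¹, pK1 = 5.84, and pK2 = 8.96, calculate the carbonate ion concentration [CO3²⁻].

[CO2*] = KH · pCO2 = 10^(−1.43) × 554×10^-6 = 2.058×10^-5 mol/kg
α₀ = 1/(1 + K1/[H⁺] + K1K2/[H⁺]²) = 1/(1 + 10^+2.21 + 10^+1.30) = 0.005460
DIC = [CO2*]/α₀ = 2.058×10^-5 / 0.005460 = 3.769 mmol/kg
[CO3²⁻] = α₂·DIC; α₂ = 0.1090, so [CO3²⁻] = 0.1090 × 3.769 = 0.411 mmol/kg

[CO3²⁻] = 0.411 mmol/kg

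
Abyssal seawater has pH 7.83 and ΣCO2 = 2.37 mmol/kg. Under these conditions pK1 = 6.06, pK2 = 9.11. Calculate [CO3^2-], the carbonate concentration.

α₂ = 1 / (1 + [H⁺]/K2 + [H⁺]²/(K1K2)) = 1 / (1 + 10^+1.28 + 10^-0.49)
   = 1 / (1 + 19.055 + 0.32359) = 1/20.378 = 0.04907
[CO3²⁻] = α₂ × DIC = 0.04907 × 2.37 = 0.116 mmol/kg

[CO3²⁻] = 0.116 mmol/kg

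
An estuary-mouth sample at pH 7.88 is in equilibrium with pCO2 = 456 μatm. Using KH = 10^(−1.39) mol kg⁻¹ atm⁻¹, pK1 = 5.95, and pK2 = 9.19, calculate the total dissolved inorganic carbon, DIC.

[CO2*] = KH · pCO2 = 10^(−1.39) × 456×10^-6 = 1.858×10^-5 mol/kg
α₀ = 1/(1 + K1/[H⁺] + K1K2/[H⁺]²) = 1/(1 + 10^+1.93 + 10^+0.62) = 0.01108
DIC = [CO2*]/α₀ = 1.858×10^-5 / 0.01108 = 1.68 mmol/kg

DIC = 1.68 mmol/kg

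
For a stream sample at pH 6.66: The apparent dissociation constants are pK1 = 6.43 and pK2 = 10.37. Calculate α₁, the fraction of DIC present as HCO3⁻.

α₁ = 0.629

α₁ = 1 / (1 + [H⁺]/K1 + K2/[H⁺]) = 1 / (1 + 10^-0.23 + 10^-3.71)
   = 1 / (1 + 0.58884 + 0.00019498) = 1/1.5890 = 0.6293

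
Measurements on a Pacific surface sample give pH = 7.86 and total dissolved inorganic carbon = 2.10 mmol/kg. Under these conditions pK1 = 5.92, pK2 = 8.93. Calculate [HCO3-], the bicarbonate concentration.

[HCO3⁻] = 1.92 mmol/kg

α₁ = 1 / (1 + [H⁺]/K1 + K2/[H⁺]) = 1 / (1 + 10^-1.94 + 10^-1.07)
   = 1 / (1 + 0.011482 + 0.085114) = 1/1.0966 = 0.9119
[HCO3⁻] = α₁ × DIC = 0.9119 × 2.10 = 1.92 mmol/kg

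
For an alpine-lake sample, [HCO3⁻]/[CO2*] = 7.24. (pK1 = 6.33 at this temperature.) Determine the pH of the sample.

pH = 7.19

From K1 = [H⁺][HCO3⁻]/[CO2*]:  pH = pK1 + log₁₀([HCO3⁻]/[CO2*])
log₁₀(7.24) = +0.860
pH = 6.33 + (+0.860) = 7.19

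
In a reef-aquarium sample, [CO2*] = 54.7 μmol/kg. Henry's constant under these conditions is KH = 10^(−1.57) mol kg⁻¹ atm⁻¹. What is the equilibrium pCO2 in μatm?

KH = 10^(−1.57) = 2.692×10^-2 mol kg⁻¹ atm⁻¹
pCO2 = [CO2*]/KH = 54.7×10^-6 / 2.692×10^-2 = 2.03×10^-3 atm = 2030 μatm

pCO2 = 2030 μatm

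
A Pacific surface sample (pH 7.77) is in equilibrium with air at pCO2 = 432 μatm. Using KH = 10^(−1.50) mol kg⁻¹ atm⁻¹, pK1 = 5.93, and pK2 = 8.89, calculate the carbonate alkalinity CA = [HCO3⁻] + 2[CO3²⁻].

[CO2*] = KH · pCO2 = 10^(−1.50) × 432×10^-6 = 1.366×10^-5 mol/kg
α₀ = 1/(1 + K1/[H⁺] + K1K2/[H⁺]²) = 1/(1 + 10^+1.84 + 10^+0.72) = 0.01326
DIC = [CO2*]/α₀ = 1.366×10^-5 / 0.01326 = 1.030 mmol/kg
CA = (α₁ + 2α₂)·DIC = (0.9172 + 2×0.06957) × 1.030 = 1.09 mmol/kg

CA = 1.09 mmol/kg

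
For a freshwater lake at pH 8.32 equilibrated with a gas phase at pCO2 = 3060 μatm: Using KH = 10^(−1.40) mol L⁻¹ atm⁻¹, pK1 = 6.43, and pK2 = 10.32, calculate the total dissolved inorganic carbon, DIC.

[CO2*] = KH · pCO2 = 10^(−1.40) × 3060×10^-6 = 1.218×10^-4 mol/L
α₀ = 1/(1 + K1/[H⁺] + K1K2/[H⁺]²) = 1/(1 + 10^+1.89 + 10^-0.11) = 0.01259
DIC = [CO2*]/α₀ = 1.218×10^-4 / 0.01259 = 9.67 mmol/L

DIC = 9.67 mmol/L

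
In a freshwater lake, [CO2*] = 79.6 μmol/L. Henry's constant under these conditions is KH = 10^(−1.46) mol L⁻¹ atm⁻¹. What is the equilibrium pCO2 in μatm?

KH = 10^(−1.46) = 3.467×10^-2 mol L⁻¹ atm⁻¹
pCO2 = [CO2*]/KH = 79.6×10^-6 / 3.467×10^-2 = 2.30×10^-3 atm = 2300 μatm

pCO2 = 2300 μatm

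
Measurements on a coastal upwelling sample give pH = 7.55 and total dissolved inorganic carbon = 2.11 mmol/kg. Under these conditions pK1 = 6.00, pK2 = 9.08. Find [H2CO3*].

α₀ = 1 / (1 + K1/[H⁺] + K1K2/[H⁺]²) = 1 / (1 + 10^+1.55 + 10^+0.02)
   = 1 / (1 + 35.481 + 1.0471) = 1/37.528 = 0.02665
[CO2*] = α₀ × DIC = 0.02665 × 2.11 = 0.0562 mmol/kg

[CO2*] = 0.0562 mmol/kg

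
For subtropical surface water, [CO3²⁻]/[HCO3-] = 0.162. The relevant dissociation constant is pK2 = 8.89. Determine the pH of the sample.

From K2 = [H⁺][CO3²⁻]/[HCO3-]:  pH = pK2 + log₁₀([CO3²⁻]/[HCO3-])
log₁₀(0.162) = -0.790
pH = 8.89 + (-0.790) = 8.10

pH = 8.10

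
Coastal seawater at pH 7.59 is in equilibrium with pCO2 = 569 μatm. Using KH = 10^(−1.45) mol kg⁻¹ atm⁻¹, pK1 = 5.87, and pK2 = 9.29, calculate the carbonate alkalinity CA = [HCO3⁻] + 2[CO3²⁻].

CA = 1.10 mmol/kg

[CO2*] = KH · pCO2 = 10^(−1.45) × 569×10^-6 = 2.019×10^-5 mol/kg
α₀ = 1/(1 + K1/[H⁺] + K1K2/[H⁺]²) = 1/(1 + 10^+1.72 + 10^+0.02) = 0.01834
DIC = [CO2*]/α₀ = 2.019×10^-5 / 0.01834 = 1.101 mmol/kg
CA = (α₁ + 2α₂)·DIC = (0.9625 + 2×0.01920) × 1.101 = 1.10 mmol/kg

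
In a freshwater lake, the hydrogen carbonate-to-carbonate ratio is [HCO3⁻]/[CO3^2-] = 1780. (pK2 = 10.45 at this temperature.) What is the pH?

From K2 = [H⁺][CO3^2-]/[HCO3⁻]:  pH = pK2 − log₁₀([HCO3⁻]/[CO3^2-])
log₁₀(1780) = +3.250
pH = 10.45 − (+3.250) = 7.20

pH = 7.20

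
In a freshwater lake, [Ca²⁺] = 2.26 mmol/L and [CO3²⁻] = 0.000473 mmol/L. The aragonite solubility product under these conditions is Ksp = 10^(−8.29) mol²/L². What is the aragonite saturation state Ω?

Ksp = 10^(−8.29) = 5.129×10^-9
Ω = [Ca²⁺][CO3²⁻]/Ksp = (2.26×10^-3)(0.000473×10^-3) / 5.129×10^-9 = 0.208

Ω = 0.208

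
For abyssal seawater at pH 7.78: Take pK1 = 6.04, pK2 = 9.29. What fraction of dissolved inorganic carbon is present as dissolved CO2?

α₀ = 1 / (1 + K1/[H⁺] + K1K2/[H⁺]²) = 1 / (1 + 10^+1.74 + 10^+0.23)
   = 1 / (1 + 54.954 + 1.6982) = 1/57.652 = 0.01735

α₀ = 0.0173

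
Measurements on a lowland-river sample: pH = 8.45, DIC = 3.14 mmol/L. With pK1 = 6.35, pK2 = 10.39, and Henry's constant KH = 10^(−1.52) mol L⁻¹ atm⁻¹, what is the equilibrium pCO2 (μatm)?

pCO2 = 810 μatm

α₀ = 1 / (1 + K1/[H⁺] + K1K2/[H⁺]²) = 1 / (1 + 10^+2.10 + 10^+0.16)
   = 1 / (1 + 125.89 + 1.4454) = 1/128.34 = 0.007792
[CO2*] = α₀ × DIC = 0.007792 × 3.14 = 0.02447 mmol/L
pCO2 = [CO2*]/KH = 2.447×10^-5 / 3.020×10^-2 = 810 μatm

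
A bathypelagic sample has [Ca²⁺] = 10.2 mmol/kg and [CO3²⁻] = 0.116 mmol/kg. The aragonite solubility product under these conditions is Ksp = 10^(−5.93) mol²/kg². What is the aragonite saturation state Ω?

Ω = 1.01

Ksp = 10^(−5.93) = 1.175×10^-6
Ω = [Ca²⁺][CO3²⁻]/Ksp = (10.2×10^-3)(0.116×10^-3) / 1.175×10^-6 = 1.01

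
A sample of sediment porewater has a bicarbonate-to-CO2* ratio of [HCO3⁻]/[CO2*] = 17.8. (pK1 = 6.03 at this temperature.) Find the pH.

pH = 7.28

From K1 = [H⁺][HCO3⁻]/[CO2*]:  pH = pK1 + log₁₀([HCO3⁻]/[CO2*])
log₁₀(17.8) = +1.250
pH = 6.03 + (+1.250) = 7.28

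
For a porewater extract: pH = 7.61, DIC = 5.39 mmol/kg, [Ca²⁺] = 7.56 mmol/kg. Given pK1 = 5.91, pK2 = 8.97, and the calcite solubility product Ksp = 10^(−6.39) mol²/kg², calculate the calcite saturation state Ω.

α₂ = 1 / (1 + [H⁺]/K2 + [H⁺]²/(K1K2)) = 1 / (1 + 10^+1.36 + 10^-0.34)
   = 1 / (1 + 22.909 + 0.45709) = 1/24.366 = 0.04104
[CO3²⁻] = α₂ × DIC = 0.04104 × 5.39 = 0.2212 mmol/kg
Ksp = 10^(−6.39) = 4.074×10^-7
Ω = [Ca²⁺][CO3²⁻]/Ksp = (7.56×10^-3)(2.212×10^-4) / 4.074×10^-7 = 4.11

Ω = 4.11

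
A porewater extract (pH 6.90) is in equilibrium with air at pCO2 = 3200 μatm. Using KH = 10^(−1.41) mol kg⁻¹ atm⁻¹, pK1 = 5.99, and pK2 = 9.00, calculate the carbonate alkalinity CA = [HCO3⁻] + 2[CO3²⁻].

CA = 1.03 mmol/kg

[CO2*] = KH · pCO2 = 10^(−1.41) × 3200×10^-6 = 1.245×10^-4 mol/kg
α₀ = 1/(1 + K1/[H⁺] + K1K2/[H⁺]²) = 1/(1 + 10^+0.91 + 10^-1.19) = 0.1088
DIC = [CO2*]/α₀ = 1.245×10^-4 / 0.1088 = 1.144 mmol/kg
CA = (α₁ + 2α₂)·DIC = (0.8842 + 2×0.007023) × 1.144 = 1.03 mmol/kg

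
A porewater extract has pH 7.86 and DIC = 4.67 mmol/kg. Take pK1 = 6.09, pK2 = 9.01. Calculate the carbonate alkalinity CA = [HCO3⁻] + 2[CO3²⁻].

CA = [HCO3⁻] + 2[CO3²⁻] = (α₁ + 2α₂)·DIC
At pH 7.86: [H⁺]/K1 = 10^-1.77 = 0.016982, K2/[H⁺] = 10^-1.15 = 0.070795
α₁ = 1/(1 + 0.016982 + 0.070795) = 1/1.0878 = 0.9193; α₂ = α₁·K2/[H⁺] = 0.06508
α₁ + 2α₂ = 1.0495
CA = 1.0495 × 4.67 = 4.90 mmol/kg

CA = 4.90 mmol/kg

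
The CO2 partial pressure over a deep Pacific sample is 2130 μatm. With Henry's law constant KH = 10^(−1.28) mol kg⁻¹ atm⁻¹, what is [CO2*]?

KH = 10^(−1.28) = 5.248×10^-2 mol kg⁻¹ atm⁻¹
[CO2*] = KH · pCO2 = 5.248×10^-2 × 2130×10^-6 atm = 1.12×10^-4 mol/kg

[CO2*] = 112 μmol/kg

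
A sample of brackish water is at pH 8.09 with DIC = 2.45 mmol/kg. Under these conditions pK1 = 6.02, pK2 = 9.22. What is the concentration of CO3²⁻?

[CO3²⁻] = 0.168 mmol/kg

α₂ = 1 / (1 + [H⁺]/K2 + [H⁺]²/(K1K2)) = 1 / (1 + 10^+1.13 + 10^-0.94)
   = 1 / (1 + 13.490 + 0.11482) = 1/14.604 = 0.06847
[CO3²⁻] = α₂ × DIC = 0.06847 × 2.45 = 0.168 mmol/kg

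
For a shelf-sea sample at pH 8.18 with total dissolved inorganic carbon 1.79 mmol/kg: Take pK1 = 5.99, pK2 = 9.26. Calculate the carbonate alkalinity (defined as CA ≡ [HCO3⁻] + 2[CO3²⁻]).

CA = [HCO3⁻] + 2[CO3²⁻] = (α₁ + 2α₂)·DIC
At pH 8.18: [H⁺]/K1 = 10^-2.19 = 0.0064565, K2/[H⁺] = 10^-1.08 = 0.083176
α₁ = 1/(1 + 0.0064565 + 0.083176) = 1/1.0896 = 0.9177; α₂ = α₁·K2/[H⁺] = 0.07633
α₁ + 2α₂ = 1.0704
CA = 1.0704 × 1.79 = 1.92 mmol/kg

CA = 1.92 mmol/kg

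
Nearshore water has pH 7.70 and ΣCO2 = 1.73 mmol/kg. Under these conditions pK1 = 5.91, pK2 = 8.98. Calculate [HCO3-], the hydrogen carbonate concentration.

[HCO3⁻] = 1.62 mmol/kg

α₁ = 1 / (1 + [H⁺]/K1 + K2/[H⁺]) = 1 / (1 + 10^-1.79 + 10^-1.28)
   = 1 / (1 + 0.016218 + 0.052481) = 1/1.0687 = 0.9357
[HCO3⁻] = α₁ × DIC = 0.9357 × 1.73 = 1.62 mmol/kg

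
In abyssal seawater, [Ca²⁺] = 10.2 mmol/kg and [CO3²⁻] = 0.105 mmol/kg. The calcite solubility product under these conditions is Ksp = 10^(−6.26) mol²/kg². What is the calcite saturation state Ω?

Ksp = 10^(−6.26) = 5.495×10^-7
Ω = [Ca²⁺][CO3²⁻]/Ksp = (10.2×10^-3)(0.105×10^-3) / 5.495×10^-7 = 1.95

Ω = 1.95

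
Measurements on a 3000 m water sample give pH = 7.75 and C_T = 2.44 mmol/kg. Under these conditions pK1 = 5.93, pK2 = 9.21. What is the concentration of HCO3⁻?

α₁ = 1 / (1 + [H⁺]/K1 + K2/[H⁺]) = 1 / (1 + 10^-1.82 + 10^-1.46)
   = 1 / (1 + 0.015136 + 0.034674) = 1/1.0498 = 0.9526
[HCO3⁻] = α₁ × DIC = 0.9526 × 2.44 = 2.32 mmol/kg

[HCO3⁻] = 2.32 mmol/kg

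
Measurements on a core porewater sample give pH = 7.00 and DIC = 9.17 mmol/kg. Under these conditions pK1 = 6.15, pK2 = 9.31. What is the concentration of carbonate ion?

[CO3²⁻] = 0.0392 mmol/kg

α₂ = 1 / (1 + [H⁺]/K2 + [H⁺]²/(K1K2)) = 1 / (1 + 10^+2.31 + 10^+1.46)
   = 1 / (1 + 204.17 + 28.840) = 1/234.01 = 0.004273
[CO3²⁻] = α₂ × DIC = 0.004273 × 9.17 = 0.0392 mmol/kg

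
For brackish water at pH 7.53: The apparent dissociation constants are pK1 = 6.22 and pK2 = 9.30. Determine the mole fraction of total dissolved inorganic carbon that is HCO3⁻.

α₁ = 1 / (1 + [H⁺]/K1 + K2/[H⁺]) = 1 / (1 + 10^-1.31 + 10^-1.77)
   = 1 / (1 + 0.048978 + 0.016982) = 1/1.0660 = 0.9381

α₁ = 0.938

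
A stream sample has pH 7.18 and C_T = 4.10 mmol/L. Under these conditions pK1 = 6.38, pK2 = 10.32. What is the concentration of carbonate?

[CO3²⁻] = 2.56 μmol/L

α₂ = 1 / (1 + [H⁺]/K2 + [H⁺]²/(K1K2)) = 1 / (1 + 10^+3.14 + 10^+2.34)
   = 1 / (1 + 1380.4 + 218.78) = 1/1600.2 = 0.0006249
[CO3²⁻] = α₂ × DIC = 0.0006249 × 4.10 = 0.00256 mmol/L = 2.56 μmol/L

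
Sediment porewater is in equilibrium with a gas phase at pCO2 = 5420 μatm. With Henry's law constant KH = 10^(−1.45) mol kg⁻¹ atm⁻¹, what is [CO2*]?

[CO2*] = 192 μmol/kg

KH = 10^(−1.45) = 3.548×10^-2 mol kg⁻¹ atm⁻¹
[CO2*] = KH · pCO2 = 3.548×10^-2 × 5420×10^-6 atm = 1.92×10^-4 mol/kg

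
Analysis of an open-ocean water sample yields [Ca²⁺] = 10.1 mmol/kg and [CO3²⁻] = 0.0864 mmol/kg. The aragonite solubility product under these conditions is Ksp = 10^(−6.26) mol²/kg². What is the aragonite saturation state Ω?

Ω = 1.59

Ksp = 10^(−6.26) = 5.495×10^-7
Ω = [Ca²⁺][CO3²⁻]/Ksp = (10.1×10^-3)(0.0864×10^-3) / 5.495×10^-7 = 1.59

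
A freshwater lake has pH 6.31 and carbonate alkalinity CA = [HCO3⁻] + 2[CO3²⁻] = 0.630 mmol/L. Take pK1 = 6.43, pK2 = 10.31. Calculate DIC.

DIC = 1.46 mmol/L

CA = [HCO3⁻] + 2[CO3²⁻] = (α₁ + 2α₂)·DIC
At pH 6.31: [H⁺]/K1 = 10^0.12 = 1.3183, K2/[H⁺] = 10^-4.00 = 0.00010000
α₁ = 1/(1 + 1.3183 + 0.00010000) = 1/2.3184 = 0.4313; α₂ = α₁·K2/[H⁺] = 4.313×10^-5
α₁ + 2α₂ = 0.4314
DIC = CA / (α₁ + 2α₂) = 0.630 / 0.4314 = 1.46 mmol/L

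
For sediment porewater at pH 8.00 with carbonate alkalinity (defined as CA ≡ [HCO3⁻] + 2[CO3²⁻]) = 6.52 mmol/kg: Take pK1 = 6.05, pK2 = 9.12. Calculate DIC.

CA = [HCO3⁻] + 2[CO3²⁻] = (α₁ + 2α₂)·DIC
At pH 8.00: [H⁺]/K1 = 10^-1.95 = 0.011220, K2/[H⁺] = 10^-1.12 = 0.075858
α₁ = 1/(1 + 0.011220 + 0.075858) = 1/1.0871 = 0.9199; α₂ = α₁·K2/[H⁺] = 0.06978
α₁ + 2α₂ = 1.0595
DIC = CA / (α₁ + 2α₂) = 6.52 / 1.0595 = 6.15 mmol/kg

DIC = 6.15 mmol/kg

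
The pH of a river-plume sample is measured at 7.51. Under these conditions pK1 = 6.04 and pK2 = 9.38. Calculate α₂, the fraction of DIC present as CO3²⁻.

α₂ = 0.0129

α₂ = 1 / (1 + [H⁺]/K2 + [H⁺]²/(K1K2)) = 1 / (1 + 10^+1.87 + 10^+0.40)
   = 1 / (1 + 74.131 + 2.5119) = 1/77.643 = 0.01288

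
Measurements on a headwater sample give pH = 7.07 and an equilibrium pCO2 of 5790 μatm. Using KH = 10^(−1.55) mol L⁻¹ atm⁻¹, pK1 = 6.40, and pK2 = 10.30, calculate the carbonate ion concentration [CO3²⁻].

[CO3²⁻] = 0.449 μmol/L

[CO2*] = KH · pCO2 = 10^(−1.55) × 5790×10^-6 = 1.632×10^-4 mol/L
α₀ = 1/(1 + K1/[H⁺] + K1K2/[H⁺]²) = 1/(1 + 10^+0.67 + 10^-2.56) = 0.1761
DIC = [CO2*]/α₀ = 1.632×10^-4 / 0.1761 = 0.9269 mmol/L
[CO3²⁻] = α₂·DIC; α₂ = 0.0004849, so [CO3²⁻] = 0.0004849 × 0.9269 = 0.000449 mmol/L = 0.449 μmol/L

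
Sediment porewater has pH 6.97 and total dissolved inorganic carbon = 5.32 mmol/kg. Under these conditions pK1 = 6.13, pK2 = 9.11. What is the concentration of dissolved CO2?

[CO2*] = 0.668 mmol/kg

α₀ = 1 / (1 + K1/[H⁺] + K1K2/[H⁺]²) = 1 / (1 + 10^+0.84 + 10^-1.30)
   = 1 / (1 + 6.9183 + 0.050119) = 1/7.9684 = 0.1255
[CO2*] = α₀ × DIC = 0.1255 × 5.32 = 0.668 mmol/kg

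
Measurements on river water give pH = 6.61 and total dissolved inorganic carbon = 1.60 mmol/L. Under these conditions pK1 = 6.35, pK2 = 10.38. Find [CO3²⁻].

α₂ = 1 / (1 + [H⁺]/K2 + [H⁺]²/(K1K2)) = 1 / (1 + 10^+3.77 + 10^+3.51)
   = 1 / (1 + 5888.4 + 3235.9) = 1/9125.4 = 0.0001096
[CO3²⁻] = α₂ × DIC = 0.0001096 × 1.60 = 0.000175 mmol/L = 0.175 μmol/L

[CO3²⁻] = 0.175 μmol/L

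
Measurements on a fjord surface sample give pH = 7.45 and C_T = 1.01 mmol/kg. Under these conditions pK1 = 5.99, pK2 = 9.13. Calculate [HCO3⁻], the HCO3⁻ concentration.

[HCO3⁻] = 0.957 mmol/kg

α₁ = 1 / (1 + [H⁺]/K1 + K2/[H⁺]) = 1 / (1 + 10^-1.46 + 10^-1.68)
   = 1 / (1 + 0.034674 + 0.020893) = 1/1.0556 = 0.9474
[HCO3⁻] = α₁ × DIC = 0.9474 × 1.01 = 0.957 mmol/kg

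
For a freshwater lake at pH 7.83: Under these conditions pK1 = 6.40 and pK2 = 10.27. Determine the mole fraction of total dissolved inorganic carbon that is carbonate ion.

α₂ = 0.00349

α₂ = 1 / (1 + [H⁺]/K2 + [H⁺]²/(K1K2)) = 1 / (1 + 10^+2.44 + 10^+1.01)
   = 1 / (1 + 275.42 + 10.233) = 1/286.66 = 0.003489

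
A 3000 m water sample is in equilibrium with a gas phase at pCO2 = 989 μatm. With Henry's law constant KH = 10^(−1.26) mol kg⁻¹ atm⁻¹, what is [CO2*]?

[CO2*] = 54.3 μmol/kg

KH = 10^(−1.26) = 5.495×10^-2 mol kg⁻¹ atm⁻¹
[CO2*] = KH · pCO2 = 5.495×10^-2 × 989×10^-6 atm = 5.43×10^-5 mol/kg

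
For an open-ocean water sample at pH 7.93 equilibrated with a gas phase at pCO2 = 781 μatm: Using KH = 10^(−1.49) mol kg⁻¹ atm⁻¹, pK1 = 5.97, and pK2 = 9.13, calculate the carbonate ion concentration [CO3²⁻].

[CO2*] = KH · pCO2 = 10^(−1.49) × 781×10^-6 = 2.527×10^-5 mol/kg
α₀ = 1/(1 + K1/[H⁺] + K1K2/[H⁺]²) = 1/(1 + 10^+1.96 + 10^+0.76) = 0.01021
DIC = [CO2*]/α₀ = 2.527×10^-5 / 0.01021 = 2.476 mmol/kg
[CO3²⁻] = α₂·DIC; α₂ = 0.05875, so [CO3²⁻] = 0.05875 × 2.476 = 0.145 mmol/kg

[CO3²⁻] = 0.145 mmol/kg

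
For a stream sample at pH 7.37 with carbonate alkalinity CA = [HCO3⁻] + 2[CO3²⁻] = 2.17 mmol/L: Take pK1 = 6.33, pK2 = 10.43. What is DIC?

CA = [HCO3⁻] + 2[CO3²⁻] = (α₁ + 2α₂)·DIC
At pH 7.37: [H⁺]/K1 = 10^-1.04 = 0.091201, K2/[H⁺] = 10^-3.06 = 0.00087096
α₁ = 1/(1 + 0.091201 + 0.00087096) = 1/1.0921 = 0.9157; α₂ = α₁·K2/[H⁺] = 0.0007975
α₁ + 2α₂ = 0.9173
DIC = CA / (α₁ + 2α₂) = 2.17 / 0.9173 = 2.37 mmol/L

DIC = 2.37 mmol/L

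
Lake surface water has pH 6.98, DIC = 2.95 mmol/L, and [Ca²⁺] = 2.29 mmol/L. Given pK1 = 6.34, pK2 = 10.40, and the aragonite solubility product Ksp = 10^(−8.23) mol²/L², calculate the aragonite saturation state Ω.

Ω = 0.355

α₂ = 1 / (1 + [H⁺]/K2 + [H⁺]²/(K1K2)) = 1 / (1 + 10^+3.42 + 10^+2.78)
   = 1 / (1 + 2630.3 + 602.56) = 1/3233.8 = 0.0003092
[CO3²⁻] = α₂ × DIC = 0.0003092 × 2.95 = 0.0009122 mmol/L = 0.9122 μmol/L
Ksp = 10^(−8.23) = 5.888×10^-9
Ω = [Ca²⁺][CO3²⁻]/Ksp = (2.29×10^-3)(9.122×10^-7) / 5.888×10^-9 = 0.355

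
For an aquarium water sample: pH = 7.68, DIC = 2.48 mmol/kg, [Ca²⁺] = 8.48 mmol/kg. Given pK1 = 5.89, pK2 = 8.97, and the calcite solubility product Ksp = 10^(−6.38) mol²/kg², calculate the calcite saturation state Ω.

Ω = 2.42

α₂ = 1 / (1 + [H⁺]/K2 + [H⁺]²/(K1K2)) = 1 / (1 + 10^+1.29 + 10^-0.50)
   = 1 / (1 + 19.498 + 0.31623) = 1/20.815 = 0.04804
[CO3²⁻] = α₂ × DIC = 0.04804 × 2.48 = 0.1191 mmol/kg
Ksp = 10^(−6.38) = 4.169×10^-7
Ω = [Ca²⁺][CO3²⁻]/Ksp = (8.48×10^-3)(1.191×10^-4) / 4.169×10^-7 = 2.42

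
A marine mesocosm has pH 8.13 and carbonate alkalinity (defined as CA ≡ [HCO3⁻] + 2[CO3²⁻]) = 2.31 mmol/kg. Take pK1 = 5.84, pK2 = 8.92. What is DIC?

DIC = 2.04 mmol/kg

CA = [HCO3⁻] + 2[CO3²⁻] = (α₁ + 2α₂)·DIC
At pH 8.13: [H⁺]/K1 = 10^-2.29 = 0.0051286, K2/[H⁺] = 10^-0.79 = 0.16218
α₁ = 1/(1 + 0.0051286 + 0.16218) = 1/1.1673 = 0.8567; α₂ = α₁·K2/[H⁺] = 0.1389
α₁ + 2α₂ = 1.1345
DIC = CA / (α₁ + 2α₂) = 2.31 / 1.1345 = 2.04 mmol/kg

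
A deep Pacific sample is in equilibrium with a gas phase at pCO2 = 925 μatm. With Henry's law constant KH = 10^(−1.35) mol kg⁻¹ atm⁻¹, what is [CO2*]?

[CO2*] = 41.3 μmol/kg

KH = 10^(−1.35) = 4.467×10^-2 mol kg⁻¹ atm⁻¹
[CO2*] = KH · pCO2 = 4.467×10^-2 × 925×10^-6 atm = 4.13×10^-5 mol/kg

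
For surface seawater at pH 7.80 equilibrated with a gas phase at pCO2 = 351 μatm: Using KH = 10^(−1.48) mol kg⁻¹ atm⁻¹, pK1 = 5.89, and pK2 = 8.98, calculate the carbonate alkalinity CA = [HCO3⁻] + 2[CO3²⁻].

[CO2*] = KH · pCO2 = 10^(−1.48) × 351×10^-6 = 1.162×10^-5 mol/kg
α₀ = 1/(1 + K1/[H⁺] + K1K2/[H⁺]²) = 1/(1 + 10^+1.91 + 10^+0.73) = 0.01141
DIC = [CO2*]/α₀ = 1.162×10^-5 / 0.01141 = 1.019 mmol/kg
CA = (α₁ + 2α₂)·DIC = (0.9273 + 2×0.06127) × 1.019 = 1.07 mmol/kg

CA = 1.07 mmol/kg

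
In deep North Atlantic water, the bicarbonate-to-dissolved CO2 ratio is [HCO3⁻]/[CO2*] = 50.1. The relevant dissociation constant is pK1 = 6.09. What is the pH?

pH = 7.79

From K1 = [H⁺][HCO3⁻]/[CO2*]:  pH = pK1 + log₁₀([HCO3⁻]/[CO2*])
log₁₀(50.1) = +1.700
pH = 6.09 + (+1.700) = 7.79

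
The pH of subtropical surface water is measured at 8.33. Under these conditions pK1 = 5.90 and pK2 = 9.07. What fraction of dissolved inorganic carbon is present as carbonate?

α₂ = 1 / (1 + [H⁺]/K2 + [H⁺]²/(K1K2)) = 1 / (1 + 10^+0.74 + 10^-1.69)
   = 1 / (1 + 5.4954 + 0.020417) = 1/6.5158 = 0.1535

α₂ = 0.153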